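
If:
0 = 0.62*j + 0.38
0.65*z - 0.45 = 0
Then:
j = -0.61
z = 0.69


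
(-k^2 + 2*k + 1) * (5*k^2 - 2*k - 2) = -5*k^4 + 12*k^3 + 3*k^2 - 6*k - 2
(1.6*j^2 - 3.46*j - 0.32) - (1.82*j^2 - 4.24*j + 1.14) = -0.22*j^2 + 0.78*j - 1.46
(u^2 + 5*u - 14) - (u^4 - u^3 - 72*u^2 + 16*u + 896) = -u^4 + u^3 + 73*u^2 - 11*u - 910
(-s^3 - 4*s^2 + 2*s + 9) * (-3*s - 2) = 3*s^4 + 14*s^3 + 2*s^2 - 31*s - 18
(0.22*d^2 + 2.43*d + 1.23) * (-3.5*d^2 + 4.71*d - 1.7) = -0.77*d^4 - 7.4688*d^3 + 6.7663*d^2 + 1.6623*d - 2.091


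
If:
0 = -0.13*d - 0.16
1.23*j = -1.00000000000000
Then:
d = -1.23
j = -0.81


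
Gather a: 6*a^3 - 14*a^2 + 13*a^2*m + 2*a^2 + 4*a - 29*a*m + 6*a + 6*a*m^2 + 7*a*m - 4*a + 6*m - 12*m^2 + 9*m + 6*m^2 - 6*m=6*a^3 + a^2*(13*m - 12) + a*(6*m^2 - 22*m + 6) - 6*m^2 + 9*m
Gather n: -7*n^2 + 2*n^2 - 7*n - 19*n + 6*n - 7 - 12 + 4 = -5*n^2 - 20*n - 15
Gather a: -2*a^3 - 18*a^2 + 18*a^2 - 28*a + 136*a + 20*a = -2*a^3 + 128*a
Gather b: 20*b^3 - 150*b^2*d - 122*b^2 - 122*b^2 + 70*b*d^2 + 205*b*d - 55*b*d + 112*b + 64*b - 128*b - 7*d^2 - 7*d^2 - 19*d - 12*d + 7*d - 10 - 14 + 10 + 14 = 20*b^3 + b^2*(-150*d - 244) + b*(70*d^2 + 150*d + 48) - 14*d^2 - 24*d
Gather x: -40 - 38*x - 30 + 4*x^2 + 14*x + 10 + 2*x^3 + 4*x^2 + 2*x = 2*x^3 + 8*x^2 - 22*x - 60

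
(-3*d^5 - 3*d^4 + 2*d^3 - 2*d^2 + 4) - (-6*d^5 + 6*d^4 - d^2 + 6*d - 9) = 3*d^5 - 9*d^4 + 2*d^3 - d^2 - 6*d + 13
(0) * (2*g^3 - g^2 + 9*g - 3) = 0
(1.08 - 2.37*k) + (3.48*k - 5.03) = 1.11*k - 3.95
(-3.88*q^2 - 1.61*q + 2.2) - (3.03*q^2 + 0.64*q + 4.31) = -6.91*q^2 - 2.25*q - 2.11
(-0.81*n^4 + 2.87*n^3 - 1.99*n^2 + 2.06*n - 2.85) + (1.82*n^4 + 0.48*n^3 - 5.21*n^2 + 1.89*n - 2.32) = 1.01*n^4 + 3.35*n^3 - 7.2*n^2 + 3.95*n - 5.17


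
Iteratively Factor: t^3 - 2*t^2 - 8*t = (t + 2)*(t^2 - 4*t) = (t - 4)*(t + 2)*(t)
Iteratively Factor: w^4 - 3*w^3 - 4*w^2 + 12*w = (w)*(w^3 - 3*w^2 - 4*w + 12) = w*(w + 2)*(w^2 - 5*w + 6) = w*(w - 2)*(w + 2)*(w - 3)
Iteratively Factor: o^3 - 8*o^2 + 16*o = (o - 4)*(o^2 - 4*o) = (o - 4)^2*(o)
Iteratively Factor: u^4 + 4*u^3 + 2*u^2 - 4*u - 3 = (u + 1)*(u^3 + 3*u^2 - u - 3) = (u - 1)*(u + 1)*(u^2 + 4*u + 3) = (u - 1)*(u + 1)^2*(u + 3)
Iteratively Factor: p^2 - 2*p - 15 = (p + 3)*(p - 5)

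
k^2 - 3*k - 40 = (k - 8)*(k + 5)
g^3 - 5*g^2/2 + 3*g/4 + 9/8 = (g - 3/2)^2*(g + 1/2)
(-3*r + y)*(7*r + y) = -21*r^2 + 4*r*y + y^2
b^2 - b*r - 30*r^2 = (b - 6*r)*(b + 5*r)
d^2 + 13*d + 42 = (d + 6)*(d + 7)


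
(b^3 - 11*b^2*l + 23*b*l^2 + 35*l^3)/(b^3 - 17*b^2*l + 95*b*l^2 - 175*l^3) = (b + l)/(b - 5*l)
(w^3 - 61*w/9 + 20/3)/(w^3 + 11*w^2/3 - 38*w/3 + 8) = (w^2 + 4*w/3 - 5)/(w^2 + 5*w - 6)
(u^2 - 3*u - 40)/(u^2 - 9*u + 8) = (u + 5)/(u - 1)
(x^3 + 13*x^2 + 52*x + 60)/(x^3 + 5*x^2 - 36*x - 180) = (x + 2)/(x - 6)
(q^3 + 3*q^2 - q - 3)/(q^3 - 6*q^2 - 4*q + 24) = (q^3 + 3*q^2 - q - 3)/(q^3 - 6*q^2 - 4*q + 24)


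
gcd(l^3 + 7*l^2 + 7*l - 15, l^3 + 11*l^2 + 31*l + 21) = l + 3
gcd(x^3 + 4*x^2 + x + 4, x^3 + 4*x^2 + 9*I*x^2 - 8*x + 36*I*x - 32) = x^2 + x*(4 + I) + 4*I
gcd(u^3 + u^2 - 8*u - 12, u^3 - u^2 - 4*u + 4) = u + 2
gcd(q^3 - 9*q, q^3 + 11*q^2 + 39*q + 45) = q + 3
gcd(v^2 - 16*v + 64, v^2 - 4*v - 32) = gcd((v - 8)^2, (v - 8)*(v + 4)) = v - 8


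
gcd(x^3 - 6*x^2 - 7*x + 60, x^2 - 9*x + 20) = x^2 - 9*x + 20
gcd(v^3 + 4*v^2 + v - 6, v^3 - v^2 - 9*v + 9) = v^2 + 2*v - 3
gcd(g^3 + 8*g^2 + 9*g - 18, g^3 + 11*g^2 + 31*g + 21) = g + 3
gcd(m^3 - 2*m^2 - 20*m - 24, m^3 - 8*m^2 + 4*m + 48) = m^2 - 4*m - 12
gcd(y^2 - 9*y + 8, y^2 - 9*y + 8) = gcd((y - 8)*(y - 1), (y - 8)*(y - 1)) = y^2 - 9*y + 8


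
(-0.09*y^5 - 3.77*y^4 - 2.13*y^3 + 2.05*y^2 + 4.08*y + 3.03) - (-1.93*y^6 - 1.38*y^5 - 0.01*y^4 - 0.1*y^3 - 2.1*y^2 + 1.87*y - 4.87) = 1.93*y^6 + 1.29*y^5 - 3.76*y^4 - 2.03*y^3 + 4.15*y^2 + 2.21*y + 7.9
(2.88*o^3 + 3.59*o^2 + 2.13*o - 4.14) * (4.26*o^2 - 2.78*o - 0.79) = 12.2688*o^5 + 7.287*o^4 - 3.1816*o^3 - 26.3939*o^2 + 9.8265*o + 3.2706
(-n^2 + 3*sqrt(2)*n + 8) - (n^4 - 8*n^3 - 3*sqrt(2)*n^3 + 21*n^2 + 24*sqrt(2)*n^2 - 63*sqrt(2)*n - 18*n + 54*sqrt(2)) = -n^4 + 3*sqrt(2)*n^3 + 8*n^3 - 24*sqrt(2)*n^2 - 22*n^2 + 18*n + 66*sqrt(2)*n - 54*sqrt(2) + 8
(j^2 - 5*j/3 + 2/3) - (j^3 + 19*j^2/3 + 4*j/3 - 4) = -j^3 - 16*j^2/3 - 3*j + 14/3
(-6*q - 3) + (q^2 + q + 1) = q^2 - 5*q - 2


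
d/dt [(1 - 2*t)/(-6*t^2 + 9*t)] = (-4*t^2 + 4*t - 3)/(3*t^2*(4*t^2 - 12*t + 9))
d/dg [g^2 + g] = 2*g + 1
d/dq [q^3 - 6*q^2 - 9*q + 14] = 3*q^2 - 12*q - 9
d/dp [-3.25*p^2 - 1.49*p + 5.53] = -6.5*p - 1.49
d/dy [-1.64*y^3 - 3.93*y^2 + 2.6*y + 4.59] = -4.92*y^2 - 7.86*y + 2.6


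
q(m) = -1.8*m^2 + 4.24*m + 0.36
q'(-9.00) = 36.64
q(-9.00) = -183.60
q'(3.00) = -6.56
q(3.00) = -3.12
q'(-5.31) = 23.36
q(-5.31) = -72.91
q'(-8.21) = 33.80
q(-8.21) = -155.78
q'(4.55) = -12.14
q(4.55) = -17.61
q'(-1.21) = 8.60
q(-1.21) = -7.41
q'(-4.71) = 21.20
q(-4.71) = -59.54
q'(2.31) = -4.08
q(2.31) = 0.55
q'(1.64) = -1.66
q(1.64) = 2.47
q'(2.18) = -3.61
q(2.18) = 1.05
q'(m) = 4.24 - 3.6*m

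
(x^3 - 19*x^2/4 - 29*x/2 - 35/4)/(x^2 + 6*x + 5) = (4*x^2 - 23*x - 35)/(4*(x + 5))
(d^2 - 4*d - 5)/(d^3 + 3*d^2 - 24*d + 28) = (d^2 - 4*d - 5)/(d^3 + 3*d^2 - 24*d + 28)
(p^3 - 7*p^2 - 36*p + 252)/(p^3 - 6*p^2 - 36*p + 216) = (p - 7)/(p - 6)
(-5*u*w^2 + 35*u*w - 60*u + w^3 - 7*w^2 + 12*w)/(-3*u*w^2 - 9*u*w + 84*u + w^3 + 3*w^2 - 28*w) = (5*u*w - 15*u - w^2 + 3*w)/(3*u*w + 21*u - w^2 - 7*w)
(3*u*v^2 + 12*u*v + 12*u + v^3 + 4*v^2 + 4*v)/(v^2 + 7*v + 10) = (3*u*v + 6*u + v^2 + 2*v)/(v + 5)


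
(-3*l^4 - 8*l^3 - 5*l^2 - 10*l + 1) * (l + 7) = -3*l^5 - 29*l^4 - 61*l^3 - 45*l^2 - 69*l + 7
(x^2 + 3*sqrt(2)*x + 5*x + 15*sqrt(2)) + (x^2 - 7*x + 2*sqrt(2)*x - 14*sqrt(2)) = 2*x^2 - 2*x + 5*sqrt(2)*x + sqrt(2)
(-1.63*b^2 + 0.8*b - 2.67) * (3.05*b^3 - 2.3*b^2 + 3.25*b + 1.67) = -4.9715*b^5 + 6.189*b^4 - 15.281*b^3 + 6.0189*b^2 - 7.3415*b - 4.4589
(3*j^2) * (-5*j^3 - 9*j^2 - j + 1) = -15*j^5 - 27*j^4 - 3*j^3 + 3*j^2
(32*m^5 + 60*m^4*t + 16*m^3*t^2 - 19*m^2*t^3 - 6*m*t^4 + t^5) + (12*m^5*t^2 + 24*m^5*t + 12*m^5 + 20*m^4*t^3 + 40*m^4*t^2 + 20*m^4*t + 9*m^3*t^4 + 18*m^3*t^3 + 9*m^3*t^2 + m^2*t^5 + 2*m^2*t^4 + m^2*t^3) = 12*m^5*t^2 + 24*m^5*t + 44*m^5 + 20*m^4*t^3 + 40*m^4*t^2 + 80*m^4*t + 9*m^3*t^4 + 18*m^3*t^3 + 25*m^3*t^2 + m^2*t^5 + 2*m^2*t^4 - 18*m^2*t^3 - 6*m*t^4 + t^5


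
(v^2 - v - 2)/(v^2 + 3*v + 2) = (v - 2)/(v + 2)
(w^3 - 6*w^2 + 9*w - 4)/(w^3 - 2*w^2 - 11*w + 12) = (w - 1)/(w + 3)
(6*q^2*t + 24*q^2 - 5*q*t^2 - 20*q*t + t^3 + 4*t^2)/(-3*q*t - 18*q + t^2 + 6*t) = (-2*q*t - 8*q + t^2 + 4*t)/(t + 6)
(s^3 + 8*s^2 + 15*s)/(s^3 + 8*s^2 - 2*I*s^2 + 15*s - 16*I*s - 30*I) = s/(s - 2*I)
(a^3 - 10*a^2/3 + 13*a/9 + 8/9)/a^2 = a - 10/3 + 13/(9*a) + 8/(9*a^2)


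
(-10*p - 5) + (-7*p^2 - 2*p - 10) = -7*p^2 - 12*p - 15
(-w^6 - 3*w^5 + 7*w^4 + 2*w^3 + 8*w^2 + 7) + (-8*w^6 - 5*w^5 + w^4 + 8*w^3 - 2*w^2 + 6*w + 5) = -9*w^6 - 8*w^5 + 8*w^4 + 10*w^3 + 6*w^2 + 6*w + 12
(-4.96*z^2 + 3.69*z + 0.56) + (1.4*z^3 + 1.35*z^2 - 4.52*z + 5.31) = 1.4*z^3 - 3.61*z^2 - 0.83*z + 5.87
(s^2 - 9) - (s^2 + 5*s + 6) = -5*s - 15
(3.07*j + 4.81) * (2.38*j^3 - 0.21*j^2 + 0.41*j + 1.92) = 7.3066*j^4 + 10.8031*j^3 + 0.2486*j^2 + 7.8665*j + 9.2352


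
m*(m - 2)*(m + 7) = m^3 + 5*m^2 - 14*m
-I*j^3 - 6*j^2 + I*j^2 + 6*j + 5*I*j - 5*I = (j - 5*I)*(j - I)*(-I*j + I)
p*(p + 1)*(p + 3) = p^3 + 4*p^2 + 3*p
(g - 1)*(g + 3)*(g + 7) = g^3 + 9*g^2 + 11*g - 21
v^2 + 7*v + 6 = (v + 1)*(v + 6)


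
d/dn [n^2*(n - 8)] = n*(3*n - 16)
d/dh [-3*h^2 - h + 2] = -6*h - 1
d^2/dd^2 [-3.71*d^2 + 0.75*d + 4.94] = -7.42000000000000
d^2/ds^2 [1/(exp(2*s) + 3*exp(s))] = (-(exp(s) + 3)*(4*exp(s) + 3) + 2*(2*exp(s) + 3)^2)*exp(-s)/(exp(s) + 3)^3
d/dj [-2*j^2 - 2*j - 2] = -4*j - 2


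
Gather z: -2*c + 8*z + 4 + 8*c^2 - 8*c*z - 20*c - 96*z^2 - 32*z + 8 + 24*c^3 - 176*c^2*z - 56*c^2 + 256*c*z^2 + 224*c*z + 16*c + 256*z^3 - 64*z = 24*c^3 - 48*c^2 - 6*c + 256*z^3 + z^2*(256*c - 96) + z*(-176*c^2 + 216*c - 88) + 12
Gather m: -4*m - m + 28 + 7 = 35 - 5*m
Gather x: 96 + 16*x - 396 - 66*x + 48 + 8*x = -42*x - 252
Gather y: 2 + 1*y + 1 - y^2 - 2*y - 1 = -y^2 - y + 2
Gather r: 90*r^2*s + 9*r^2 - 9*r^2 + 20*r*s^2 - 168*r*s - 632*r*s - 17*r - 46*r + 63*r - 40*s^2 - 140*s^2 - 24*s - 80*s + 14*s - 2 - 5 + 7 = 90*r^2*s + r*(20*s^2 - 800*s) - 180*s^2 - 90*s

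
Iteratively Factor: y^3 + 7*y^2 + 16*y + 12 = (y + 2)*(y^2 + 5*y + 6) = (y + 2)^2*(y + 3)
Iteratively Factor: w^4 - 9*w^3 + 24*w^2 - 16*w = (w)*(w^3 - 9*w^2 + 24*w - 16) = w*(w - 4)*(w^2 - 5*w + 4) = w*(w - 4)^2*(w - 1)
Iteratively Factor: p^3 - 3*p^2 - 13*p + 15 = (p - 1)*(p^2 - 2*p - 15) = (p - 1)*(p + 3)*(p - 5)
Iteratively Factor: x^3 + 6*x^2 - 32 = (x - 2)*(x^2 + 8*x + 16) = (x - 2)*(x + 4)*(x + 4)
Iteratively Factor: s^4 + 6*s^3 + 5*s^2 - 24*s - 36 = (s - 2)*(s^3 + 8*s^2 + 21*s + 18) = (s - 2)*(s + 2)*(s^2 + 6*s + 9) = (s - 2)*(s + 2)*(s + 3)*(s + 3)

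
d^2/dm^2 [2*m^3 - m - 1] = 12*m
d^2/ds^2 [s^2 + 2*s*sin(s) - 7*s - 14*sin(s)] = -2*s*sin(s) + 14*sin(s) + 4*cos(s) + 2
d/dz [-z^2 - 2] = -2*z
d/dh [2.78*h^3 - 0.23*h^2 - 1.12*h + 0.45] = 8.34*h^2 - 0.46*h - 1.12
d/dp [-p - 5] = -1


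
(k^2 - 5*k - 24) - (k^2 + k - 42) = 18 - 6*k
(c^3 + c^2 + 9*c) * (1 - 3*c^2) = -3*c^5 - 3*c^4 - 26*c^3 + c^2 + 9*c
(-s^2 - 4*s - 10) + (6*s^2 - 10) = 5*s^2 - 4*s - 20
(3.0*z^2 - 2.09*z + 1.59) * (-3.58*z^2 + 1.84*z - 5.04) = -10.74*z^4 + 13.0022*z^3 - 24.6578*z^2 + 13.4592*z - 8.0136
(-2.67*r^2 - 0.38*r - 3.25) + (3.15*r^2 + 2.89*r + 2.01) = 0.48*r^2 + 2.51*r - 1.24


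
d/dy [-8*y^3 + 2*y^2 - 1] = 4*y*(1 - 6*y)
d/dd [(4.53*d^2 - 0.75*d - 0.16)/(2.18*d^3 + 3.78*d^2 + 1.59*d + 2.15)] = (-9.8754*d^4 + 3.27*d^3 + 11.0841*d^2 + 20.6886*d - 1.3581)/(4.7524*d^6 + 16.4808*d^5 + 21.2208*d^4 + 21.3944*d^3 + 18.7821*d^2 + 6.837*d + 4.6225)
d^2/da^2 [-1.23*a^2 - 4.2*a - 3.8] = -2.46000000000000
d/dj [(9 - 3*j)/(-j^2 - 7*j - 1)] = 3*(-j^2 + 6*j + 22)/(j^4 + 14*j^3 + 51*j^2 + 14*j + 1)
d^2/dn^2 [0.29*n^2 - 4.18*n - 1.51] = 0.580000000000000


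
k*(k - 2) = k^2 - 2*k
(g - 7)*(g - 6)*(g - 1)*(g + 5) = g^4 - 9*g^3 - 15*g^2 + 233*g - 210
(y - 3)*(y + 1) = y^2 - 2*y - 3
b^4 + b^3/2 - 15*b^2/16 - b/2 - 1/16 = (b - 1)*(b + 1/4)^2*(b + 1)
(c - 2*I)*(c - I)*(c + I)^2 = c^4 - I*c^3 + 3*c^2 - I*c + 2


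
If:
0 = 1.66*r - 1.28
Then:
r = 0.77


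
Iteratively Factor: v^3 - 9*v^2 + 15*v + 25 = (v + 1)*(v^2 - 10*v + 25) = (v - 5)*(v + 1)*(v - 5)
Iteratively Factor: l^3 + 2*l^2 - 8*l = (l + 4)*(l^2 - 2*l) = l*(l + 4)*(l - 2)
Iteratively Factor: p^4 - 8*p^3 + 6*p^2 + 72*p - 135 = (p - 3)*(p^3 - 5*p^2 - 9*p + 45) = (p - 3)*(p + 3)*(p^2 - 8*p + 15) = (p - 3)^2*(p + 3)*(p - 5)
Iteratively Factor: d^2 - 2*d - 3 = (d + 1)*(d - 3)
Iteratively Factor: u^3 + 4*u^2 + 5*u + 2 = (u + 1)*(u^2 + 3*u + 2) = (u + 1)*(u + 2)*(u + 1)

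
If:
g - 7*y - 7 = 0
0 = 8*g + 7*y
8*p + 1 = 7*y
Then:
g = 7/9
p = -65/72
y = -8/9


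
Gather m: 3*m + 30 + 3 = 3*m + 33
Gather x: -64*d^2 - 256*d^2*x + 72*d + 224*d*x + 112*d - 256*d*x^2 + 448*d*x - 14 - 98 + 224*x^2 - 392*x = -64*d^2 + 184*d + x^2*(224 - 256*d) + x*(-256*d^2 + 672*d - 392) - 112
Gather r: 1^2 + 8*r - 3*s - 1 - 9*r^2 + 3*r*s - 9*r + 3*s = -9*r^2 + r*(3*s - 1)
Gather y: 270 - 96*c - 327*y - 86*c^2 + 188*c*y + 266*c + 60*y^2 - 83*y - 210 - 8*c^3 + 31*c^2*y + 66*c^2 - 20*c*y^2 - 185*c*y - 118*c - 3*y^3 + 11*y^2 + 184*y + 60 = -8*c^3 - 20*c^2 + 52*c - 3*y^3 + y^2*(71 - 20*c) + y*(31*c^2 + 3*c - 226) + 120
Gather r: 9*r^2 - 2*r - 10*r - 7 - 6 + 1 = 9*r^2 - 12*r - 12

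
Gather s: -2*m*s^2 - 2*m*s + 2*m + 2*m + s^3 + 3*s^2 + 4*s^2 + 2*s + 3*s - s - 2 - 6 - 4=4*m + s^3 + s^2*(7 - 2*m) + s*(4 - 2*m) - 12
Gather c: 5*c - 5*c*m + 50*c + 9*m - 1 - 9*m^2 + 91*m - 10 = c*(55 - 5*m) - 9*m^2 + 100*m - 11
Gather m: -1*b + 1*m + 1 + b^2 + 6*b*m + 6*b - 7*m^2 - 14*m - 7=b^2 + 5*b - 7*m^2 + m*(6*b - 13) - 6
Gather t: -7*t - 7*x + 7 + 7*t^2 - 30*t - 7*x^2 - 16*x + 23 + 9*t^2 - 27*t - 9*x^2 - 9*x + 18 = 16*t^2 - 64*t - 16*x^2 - 32*x + 48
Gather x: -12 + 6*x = 6*x - 12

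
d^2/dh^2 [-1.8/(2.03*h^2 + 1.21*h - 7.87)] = (14.83524*h^2 + 8.84268*h - 1.8*(4.06*h + 1.21)*(8.12*h + 2.42) - 57.51396)/(2.03*h^2 + 1.21*h - 7.87)^3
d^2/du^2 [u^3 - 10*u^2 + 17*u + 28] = 6*u - 20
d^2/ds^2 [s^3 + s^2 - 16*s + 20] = 6*s + 2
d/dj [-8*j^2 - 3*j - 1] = -16*j - 3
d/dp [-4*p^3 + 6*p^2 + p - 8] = -12*p^2 + 12*p + 1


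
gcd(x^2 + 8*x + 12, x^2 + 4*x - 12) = x + 6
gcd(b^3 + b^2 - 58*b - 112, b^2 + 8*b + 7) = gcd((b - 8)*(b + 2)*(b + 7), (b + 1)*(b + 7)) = b + 7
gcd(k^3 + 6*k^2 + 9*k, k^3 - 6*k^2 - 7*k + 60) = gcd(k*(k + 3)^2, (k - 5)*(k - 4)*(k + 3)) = k + 3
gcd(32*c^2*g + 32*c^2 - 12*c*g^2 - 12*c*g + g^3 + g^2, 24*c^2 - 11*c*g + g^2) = 8*c - g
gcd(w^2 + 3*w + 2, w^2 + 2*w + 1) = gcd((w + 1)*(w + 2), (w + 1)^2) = w + 1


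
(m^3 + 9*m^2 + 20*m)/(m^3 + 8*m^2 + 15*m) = (m + 4)/(m + 3)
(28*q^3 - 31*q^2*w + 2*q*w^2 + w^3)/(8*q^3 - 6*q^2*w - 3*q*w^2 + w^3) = (7*q + w)/(2*q + w)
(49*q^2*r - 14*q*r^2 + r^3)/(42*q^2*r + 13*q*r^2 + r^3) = (49*q^2 - 14*q*r + r^2)/(42*q^2 + 13*q*r + r^2)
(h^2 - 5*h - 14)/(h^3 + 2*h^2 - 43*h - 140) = (h + 2)/(h^2 + 9*h + 20)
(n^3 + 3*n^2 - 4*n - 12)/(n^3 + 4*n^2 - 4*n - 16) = (n + 3)/(n + 4)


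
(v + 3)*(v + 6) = v^2 + 9*v + 18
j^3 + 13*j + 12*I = (j - 4*I)*(j + I)*(j + 3*I)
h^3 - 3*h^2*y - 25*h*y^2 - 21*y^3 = (h - 7*y)*(h + y)*(h + 3*y)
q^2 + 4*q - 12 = (q - 2)*(q + 6)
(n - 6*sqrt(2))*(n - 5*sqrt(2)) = n^2 - 11*sqrt(2)*n + 60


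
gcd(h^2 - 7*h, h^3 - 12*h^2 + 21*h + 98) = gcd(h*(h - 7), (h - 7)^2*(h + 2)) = h - 7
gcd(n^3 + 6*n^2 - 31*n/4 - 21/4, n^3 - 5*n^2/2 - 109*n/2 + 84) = n^2 + 11*n/2 - 21/2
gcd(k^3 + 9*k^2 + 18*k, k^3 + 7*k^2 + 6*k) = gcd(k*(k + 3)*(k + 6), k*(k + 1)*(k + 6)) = k^2 + 6*k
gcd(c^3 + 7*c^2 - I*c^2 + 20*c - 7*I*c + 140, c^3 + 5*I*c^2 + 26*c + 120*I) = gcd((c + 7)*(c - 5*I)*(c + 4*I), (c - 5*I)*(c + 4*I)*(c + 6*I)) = c^2 - I*c + 20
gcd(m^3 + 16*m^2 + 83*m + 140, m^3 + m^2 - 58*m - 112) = m + 7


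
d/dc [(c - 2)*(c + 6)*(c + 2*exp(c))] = 2*c^2*exp(c) + 3*c^2 + 12*c*exp(c) + 8*c - 16*exp(c) - 12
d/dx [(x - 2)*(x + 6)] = 2*x + 4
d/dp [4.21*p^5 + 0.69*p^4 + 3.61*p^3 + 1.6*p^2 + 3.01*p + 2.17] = 21.05*p^4 + 2.76*p^3 + 10.83*p^2 + 3.2*p + 3.01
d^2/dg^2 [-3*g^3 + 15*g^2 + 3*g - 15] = 30 - 18*g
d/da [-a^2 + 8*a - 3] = 8 - 2*a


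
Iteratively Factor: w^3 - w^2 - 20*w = (w - 5)*(w^2 + 4*w) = (w - 5)*(w + 4)*(w)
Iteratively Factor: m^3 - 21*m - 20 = (m + 4)*(m^2 - 4*m - 5) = (m + 1)*(m + 4)*(m - 5)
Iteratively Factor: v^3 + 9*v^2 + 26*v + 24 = (v + 2)*(v^2 + 7*v + 12) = (v + 2)*(v + 3)*(v + 4)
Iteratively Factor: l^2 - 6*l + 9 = (l - 3)*(l - 3)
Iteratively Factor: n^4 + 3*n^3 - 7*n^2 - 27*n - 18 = (n + 2)*(n^3 + n^2 - 9*n - 9) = (n + 2)*(n + 3)*(n^2 - 2*n - 3) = (n + 1)*(n + 2)*(n + 3)*(n - 3)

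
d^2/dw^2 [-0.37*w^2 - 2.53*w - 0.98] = -0.740000000000000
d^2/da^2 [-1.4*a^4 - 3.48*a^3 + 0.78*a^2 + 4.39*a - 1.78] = -16.8*a^2 - 20.88*a + 1.56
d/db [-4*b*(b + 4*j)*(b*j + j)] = 4*j*(-3*b^2 - 8*b*j - 2*b - 4*j)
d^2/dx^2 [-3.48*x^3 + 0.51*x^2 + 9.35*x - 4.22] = 1.02 - 20.88*x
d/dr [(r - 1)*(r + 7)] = 2*r + 6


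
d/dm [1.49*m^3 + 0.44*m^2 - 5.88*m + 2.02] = 4.47*m^2 + 0.88*m - 5.88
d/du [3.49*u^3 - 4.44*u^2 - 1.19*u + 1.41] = 10.47*u^2 - 8.88*u - 1.19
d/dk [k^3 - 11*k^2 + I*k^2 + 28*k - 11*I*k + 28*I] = 3*k^2 + 2*k*(-11 + I) + 28 - 11*I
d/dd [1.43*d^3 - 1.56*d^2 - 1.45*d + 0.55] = 4.29*d^2 - 3.12*d - 1.45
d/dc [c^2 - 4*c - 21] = 2*c - 4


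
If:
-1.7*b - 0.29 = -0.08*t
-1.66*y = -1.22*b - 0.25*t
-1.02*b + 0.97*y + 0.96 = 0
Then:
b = -0.53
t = -7.69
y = -1.55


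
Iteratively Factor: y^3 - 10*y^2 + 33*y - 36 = (y - 4)*(y^2 - 6*y + 9) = (y - 4)*(y - 3)*(y - 3)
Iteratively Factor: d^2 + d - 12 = (d + 4)*(d - 3)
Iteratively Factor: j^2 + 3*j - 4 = (j - 1)*(j + 4)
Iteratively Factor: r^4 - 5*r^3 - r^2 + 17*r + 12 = (r + 1)*(r^3 - 6*r^2 + 5*r + 12) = (r + 1)^2*(r^2 - 7*r + 12) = (r - 3)*(r + 1)^2*(r - 4)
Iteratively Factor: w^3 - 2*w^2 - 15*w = (w)*(w^2 - 2*w - 15) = w*(w - 5)*(w + 3)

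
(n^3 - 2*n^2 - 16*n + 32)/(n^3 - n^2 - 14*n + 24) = (n - 4)/(n - 3)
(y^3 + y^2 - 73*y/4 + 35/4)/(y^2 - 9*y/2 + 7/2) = (2*y^2 + 9*y - 5)/(2*(y - 1))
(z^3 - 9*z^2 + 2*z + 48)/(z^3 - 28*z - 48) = (z^2 - 11*z + 24)/(z^2 - 2*z - 24)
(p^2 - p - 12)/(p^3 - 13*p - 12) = 1/(p + 1)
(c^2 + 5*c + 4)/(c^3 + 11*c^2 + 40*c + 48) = (c + 1)/(c^2 + 7*c + 12)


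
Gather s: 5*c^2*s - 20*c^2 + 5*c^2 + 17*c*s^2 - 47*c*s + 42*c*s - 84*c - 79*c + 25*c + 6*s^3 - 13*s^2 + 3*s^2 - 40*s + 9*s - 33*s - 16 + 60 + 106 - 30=-15*c^2 - 138*c + 6*s^3 + s^2*(17*c - 10) + s*(5*c^2 - 5*c - 64) + 120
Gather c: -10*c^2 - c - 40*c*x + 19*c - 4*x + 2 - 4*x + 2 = -10*c^2 + c*(18 - 40*x) - 8*x + 4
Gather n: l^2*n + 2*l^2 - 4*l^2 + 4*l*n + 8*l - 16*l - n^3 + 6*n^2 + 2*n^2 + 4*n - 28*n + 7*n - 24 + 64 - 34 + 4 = -2*l^2 - 8*l - n^3 + 8*n^2 + n*(l^2 + 4*l - 17) + 10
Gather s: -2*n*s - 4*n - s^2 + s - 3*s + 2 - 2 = -4*n - s^2 + s*(-2*n - 2)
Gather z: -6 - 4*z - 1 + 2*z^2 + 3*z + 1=2*z^2 - z - 6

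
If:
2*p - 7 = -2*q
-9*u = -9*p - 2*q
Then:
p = 9*u/7 - 1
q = 9/2 - 9*u/7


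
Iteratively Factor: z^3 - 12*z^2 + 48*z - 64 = (z - 4)*(z^2 - 8*z + 16) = (z - 4)^2*(z - 4)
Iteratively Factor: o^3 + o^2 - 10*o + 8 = (o - 1)*(o^2 + 2*o - 8) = (o - 2)*(o - 1)*(o + 4)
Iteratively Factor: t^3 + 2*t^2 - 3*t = (t + 3)*(t^2 - t) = (t - 1)*(t + 3)*(t)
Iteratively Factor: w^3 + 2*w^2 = (w)*(w^2 + 2*w) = w^2*(w + 2)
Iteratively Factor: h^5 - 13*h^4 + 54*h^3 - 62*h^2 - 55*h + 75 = (h - 5)*(h^4 - 8*h^3 + 14*h^2 + 8*h - 15) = (h - 5)*(h + 1)*(h^3 - 9*h^2 + 23*h - 15) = (h - 5)^2*(h + 1)*(h^2 - 4*h + 3) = (h - 5)^2*(h - 3)*(h + 1)*(h - 1)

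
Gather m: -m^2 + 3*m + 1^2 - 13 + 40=-m^2 + 3*m + 28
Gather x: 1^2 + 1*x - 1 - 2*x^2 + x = -2*x^2 + 2*x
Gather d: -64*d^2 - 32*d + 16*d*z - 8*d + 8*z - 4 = -64*d^2 + d*(16*z - 40) + 8*z - 4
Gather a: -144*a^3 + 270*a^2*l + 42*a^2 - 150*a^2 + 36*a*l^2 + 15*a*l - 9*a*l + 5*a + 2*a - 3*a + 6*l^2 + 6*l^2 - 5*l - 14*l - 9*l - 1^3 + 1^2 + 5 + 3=-144*a^3 + a^2*(270*l - 108) + a*(36*l^2 + 6*l + 4) + 12*l^2 - 28*l + 8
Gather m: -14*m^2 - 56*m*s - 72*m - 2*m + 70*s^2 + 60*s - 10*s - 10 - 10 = -14*m^2 + m*(-56*s - 74) + 70*s^2 + 50*s - 20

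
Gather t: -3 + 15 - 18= -6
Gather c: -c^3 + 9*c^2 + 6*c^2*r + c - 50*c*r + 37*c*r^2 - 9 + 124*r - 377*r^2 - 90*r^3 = -c^3 + c^2*(6*r + 9) + c*(37*r^2 - 50*r + 1) - 90*r^3 - 377*r^2 + 124*r - 9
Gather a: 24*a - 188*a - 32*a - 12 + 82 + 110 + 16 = 196 - 196*a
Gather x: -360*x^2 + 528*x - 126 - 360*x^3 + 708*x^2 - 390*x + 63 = -360*x^3 + 348*x^2 + 138*x - 63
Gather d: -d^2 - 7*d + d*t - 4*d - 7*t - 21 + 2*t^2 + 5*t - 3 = -d^2 + d*(t - 11) + 2*t^2 - 2*t - 24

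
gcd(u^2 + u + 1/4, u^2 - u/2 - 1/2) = u + 1/2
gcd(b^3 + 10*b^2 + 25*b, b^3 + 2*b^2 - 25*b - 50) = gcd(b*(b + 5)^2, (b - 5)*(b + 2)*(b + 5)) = b + 5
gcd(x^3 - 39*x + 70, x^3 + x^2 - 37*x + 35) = x^2 + 2*x - 35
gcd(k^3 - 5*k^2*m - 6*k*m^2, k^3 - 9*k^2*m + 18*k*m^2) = k^2 - 6*k*m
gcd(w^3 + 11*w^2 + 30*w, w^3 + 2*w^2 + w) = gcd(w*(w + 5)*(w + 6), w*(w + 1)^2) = w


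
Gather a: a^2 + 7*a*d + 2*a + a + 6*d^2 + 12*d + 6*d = a^2 + a*(7*d + 3) + 6*d^2 + 18*d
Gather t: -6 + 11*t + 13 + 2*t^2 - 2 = 2*t^2 + 11*t + 5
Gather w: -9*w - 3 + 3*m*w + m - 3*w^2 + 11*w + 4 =m - 3*w^2 + w*(3*m + 2) + 1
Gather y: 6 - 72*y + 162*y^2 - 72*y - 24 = 162*y^2 - 144*y - 18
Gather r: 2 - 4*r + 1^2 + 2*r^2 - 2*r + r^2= 3*r^2 - 6*r + 3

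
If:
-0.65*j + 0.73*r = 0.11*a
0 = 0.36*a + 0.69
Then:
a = -1.92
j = 1.12307692307692*r + 0.324358974358974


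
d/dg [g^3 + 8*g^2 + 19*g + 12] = 3*g^2 + 16*g + 19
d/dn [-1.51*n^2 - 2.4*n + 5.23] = -3.02*n - 2.4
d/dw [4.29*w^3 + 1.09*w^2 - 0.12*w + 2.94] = 12.87*w^2 + 2.18*w - 0.12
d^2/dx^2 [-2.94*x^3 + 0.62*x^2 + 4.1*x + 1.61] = 1.24 - 17.64*x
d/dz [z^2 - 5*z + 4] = 2*z - 5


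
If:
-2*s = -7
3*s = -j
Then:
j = -21/2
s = 7/2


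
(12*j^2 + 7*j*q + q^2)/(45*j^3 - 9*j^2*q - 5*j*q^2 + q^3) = (4*j + q)/(15*j^2 - 8*j*q + q^2)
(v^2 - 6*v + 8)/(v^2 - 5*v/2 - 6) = 2*(v - 2)/(2*v + 3)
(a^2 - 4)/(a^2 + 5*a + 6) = (a - 2)/(a + 3)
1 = 1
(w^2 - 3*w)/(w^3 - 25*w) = (w - 3)/(w^2 - 25)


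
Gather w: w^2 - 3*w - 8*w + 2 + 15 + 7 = w^2 - 11*w + 24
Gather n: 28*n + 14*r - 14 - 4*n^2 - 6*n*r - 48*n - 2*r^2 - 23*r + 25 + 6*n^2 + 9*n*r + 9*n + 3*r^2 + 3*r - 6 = 2*n^2 + n*(3*r - 11) + r^2 - 6*r + 5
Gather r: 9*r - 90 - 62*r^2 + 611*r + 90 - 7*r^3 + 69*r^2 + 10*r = -7*r^3 + 7*r^2 + 630*r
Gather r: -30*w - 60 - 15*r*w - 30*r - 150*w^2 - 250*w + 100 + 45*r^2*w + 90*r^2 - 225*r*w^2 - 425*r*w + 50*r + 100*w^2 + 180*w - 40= r^2*(45*w + 90) + r*(-225*w^2 - 440*w + 20) - 50*w^2 - 100*w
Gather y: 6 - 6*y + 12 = 18 - 6*y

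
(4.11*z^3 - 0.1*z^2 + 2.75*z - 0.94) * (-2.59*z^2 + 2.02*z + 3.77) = -10.6449*z^5 + 8.5612*z^4 + 8.1702*z^3 + 7.6126*z^2 + 8.4687*z - 3.5438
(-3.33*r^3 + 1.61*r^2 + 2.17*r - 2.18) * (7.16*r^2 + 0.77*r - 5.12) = -23.8428*r^5 + 8.9635*r^4 + 33.8265*r^3 - 22.1811*r^2 - 12.789*r + 11.1616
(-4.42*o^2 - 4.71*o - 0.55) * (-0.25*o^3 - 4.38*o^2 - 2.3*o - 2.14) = 1.105*o^5 + 20.5371*o^4 + 30.9333*o^3 + 22.7008*o^2 + 11.3444*o + 1.177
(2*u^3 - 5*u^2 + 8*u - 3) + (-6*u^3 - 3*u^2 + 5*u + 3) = -4*u^3 - 8*u^2 + 13*u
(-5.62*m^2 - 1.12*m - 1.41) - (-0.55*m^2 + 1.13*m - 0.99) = -5.07*m^2 - 2.25*m - 0.42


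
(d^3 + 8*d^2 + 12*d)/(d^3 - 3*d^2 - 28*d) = (d^2 + 8*d + 12)/(d^2 - 3*d - 28)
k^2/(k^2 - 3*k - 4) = k^2/(k^2 - 3*k - 4)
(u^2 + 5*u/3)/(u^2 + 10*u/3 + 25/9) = 3*u/(3*u + 5)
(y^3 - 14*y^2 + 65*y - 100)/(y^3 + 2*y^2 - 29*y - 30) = (y^2 - 9*y + 20)/(y^2 + 7*y + 6)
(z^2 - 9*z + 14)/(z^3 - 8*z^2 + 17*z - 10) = (z - 7)/(z^2 - 6*z + 5)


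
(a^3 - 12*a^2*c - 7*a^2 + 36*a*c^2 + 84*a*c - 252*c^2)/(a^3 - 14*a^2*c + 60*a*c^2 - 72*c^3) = (a - 7)/(a - 2*c)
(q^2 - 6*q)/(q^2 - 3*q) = (q - 6)/(q - 3)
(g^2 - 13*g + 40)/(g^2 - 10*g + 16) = (g - 5)/(g - 2)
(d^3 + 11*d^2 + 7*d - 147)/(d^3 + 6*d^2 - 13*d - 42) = (d + 7)/(d + 2)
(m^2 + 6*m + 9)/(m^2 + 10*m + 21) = (m + 3)/(m + 7)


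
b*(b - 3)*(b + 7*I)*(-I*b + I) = -I*b^4 + 7*b^3 + 4*I*b^3 - 28*b^2 - 3*I*b^2 + 21*b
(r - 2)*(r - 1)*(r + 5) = r^3 + 2*r^2 - 13*r + 10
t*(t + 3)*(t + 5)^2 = t^4 + 13*t^3 + 55*t^2 + 75*t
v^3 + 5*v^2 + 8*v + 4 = (v + 1)*(v + 2)^2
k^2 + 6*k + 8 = (k + 2)*(k + 4)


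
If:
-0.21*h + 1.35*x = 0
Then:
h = 6.42857142857143*x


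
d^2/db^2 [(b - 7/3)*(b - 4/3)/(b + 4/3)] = 528/(27*b^3 + 108*b^2 + 144*b + 64)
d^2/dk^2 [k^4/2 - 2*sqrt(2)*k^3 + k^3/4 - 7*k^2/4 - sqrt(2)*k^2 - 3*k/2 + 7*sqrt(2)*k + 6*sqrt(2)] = 6*k^2 - 12*sqrt(2)*k + 3*k/2 - 7/2 - 2*sqrt(2)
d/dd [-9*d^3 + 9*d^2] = 9*d*(2 - 3*d)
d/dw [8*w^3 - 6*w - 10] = 24*w^2 - 6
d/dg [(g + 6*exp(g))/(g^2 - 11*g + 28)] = (-(g + 6*exp(g))*(2*g - 11) + (6*exp(g) + 1)*(g^2 - 11*g + 28))/(g^2 - 11*g + 28)^2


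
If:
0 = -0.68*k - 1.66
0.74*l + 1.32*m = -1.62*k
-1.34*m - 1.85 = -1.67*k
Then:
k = -2.44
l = 13.23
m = -4.42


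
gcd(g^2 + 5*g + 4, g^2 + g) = g + 1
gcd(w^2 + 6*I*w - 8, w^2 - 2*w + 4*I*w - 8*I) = w + 4*I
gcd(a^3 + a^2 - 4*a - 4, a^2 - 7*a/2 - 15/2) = 1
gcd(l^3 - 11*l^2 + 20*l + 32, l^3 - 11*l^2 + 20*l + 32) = l^3 - 11*l^2 + 20*l + 32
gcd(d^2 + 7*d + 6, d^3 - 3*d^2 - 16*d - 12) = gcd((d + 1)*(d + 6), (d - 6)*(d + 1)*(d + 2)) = d + 1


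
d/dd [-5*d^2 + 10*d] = 10 - 10*d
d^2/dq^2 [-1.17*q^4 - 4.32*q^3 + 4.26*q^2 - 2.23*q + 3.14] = -14.04*q^2 - 25.92*q + 8.52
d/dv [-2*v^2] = -4*v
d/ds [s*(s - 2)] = 2*s - 2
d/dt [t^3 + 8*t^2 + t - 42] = 3*t^2 + 16*t + 1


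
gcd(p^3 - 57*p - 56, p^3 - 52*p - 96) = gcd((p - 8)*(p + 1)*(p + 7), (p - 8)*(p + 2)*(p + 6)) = p - 8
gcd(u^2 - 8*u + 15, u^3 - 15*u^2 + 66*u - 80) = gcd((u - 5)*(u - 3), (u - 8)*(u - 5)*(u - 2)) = u - 5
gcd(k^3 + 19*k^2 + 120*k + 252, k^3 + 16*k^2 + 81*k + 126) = k^2 + 13*k + 42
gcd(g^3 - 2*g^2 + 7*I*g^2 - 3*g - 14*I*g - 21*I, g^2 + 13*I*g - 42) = g + 7*I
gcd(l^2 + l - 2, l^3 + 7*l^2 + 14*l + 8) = l + 2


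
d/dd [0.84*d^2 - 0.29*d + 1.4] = 1.68*d - 0.29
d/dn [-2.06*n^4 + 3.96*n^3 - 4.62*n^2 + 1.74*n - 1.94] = -8.24*n^3 + 11.88*n^2 - 9.24*n + 1.74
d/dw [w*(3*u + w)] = 3*u + 2*w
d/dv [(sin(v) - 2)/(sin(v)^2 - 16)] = (4*sin(v) + cos(v)^2 - 17)*cos(v)/(sin(v)^2 - 16)^2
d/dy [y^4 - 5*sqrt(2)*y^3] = y^2*(4*y - 15*sqrt(2))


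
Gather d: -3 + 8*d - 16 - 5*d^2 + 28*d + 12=-5*d^2 + 36*d - 7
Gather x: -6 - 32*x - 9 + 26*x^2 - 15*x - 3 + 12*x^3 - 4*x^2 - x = 12*x^3 + 22*x^2 - 48*x - 18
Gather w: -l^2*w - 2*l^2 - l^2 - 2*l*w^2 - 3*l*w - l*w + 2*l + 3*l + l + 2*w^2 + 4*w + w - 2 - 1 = -3*l^2 + 6*l + w^2*(2 - 2*l) + w*(-l^2 - 4*l + 5) - 3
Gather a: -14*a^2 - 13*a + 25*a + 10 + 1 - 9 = -14*a^2 + 12*a + 2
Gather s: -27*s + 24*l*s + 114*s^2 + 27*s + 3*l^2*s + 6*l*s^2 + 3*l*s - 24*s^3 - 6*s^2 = -24*s^3 + s^2*(6*l + 108) + s*(3*l^2 + 27*l)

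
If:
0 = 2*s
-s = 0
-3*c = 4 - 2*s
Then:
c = -4/3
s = 0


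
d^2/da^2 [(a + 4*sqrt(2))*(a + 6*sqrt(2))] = 2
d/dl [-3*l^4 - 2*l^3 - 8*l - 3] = -12*l^3 - 6*l^2 - 8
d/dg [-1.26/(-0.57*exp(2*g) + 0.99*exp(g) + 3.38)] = (1.2474 - 1.4364*exp(g))*exp(g)/(-0.57*exp(2*g) + 0.99*exp(g) + 3.38)^2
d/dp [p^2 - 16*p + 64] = 2*p - 16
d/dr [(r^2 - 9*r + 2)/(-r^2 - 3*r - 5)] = 3*(-4*r^2 - 2*r + 17)/(r^4 + 6*r^3 + 19*r^2 + 30*r + 25)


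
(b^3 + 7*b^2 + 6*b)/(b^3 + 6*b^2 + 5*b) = (b + 6)/(b + 5)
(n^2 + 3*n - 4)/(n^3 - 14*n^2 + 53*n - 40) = (n + 4)/(n^2 - 13*n + 40)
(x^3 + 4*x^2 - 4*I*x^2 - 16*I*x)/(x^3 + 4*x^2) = (x - 4*I)/x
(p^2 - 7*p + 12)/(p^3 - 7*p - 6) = (p - 4)/(p^2 + 3*p + 2)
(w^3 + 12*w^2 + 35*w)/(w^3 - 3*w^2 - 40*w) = (w + 7)/(w - 8)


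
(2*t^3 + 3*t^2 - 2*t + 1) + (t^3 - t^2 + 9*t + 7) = 3*t^3 + 2*t^2 + 7*t + 8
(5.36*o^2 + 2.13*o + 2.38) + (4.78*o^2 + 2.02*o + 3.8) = 10.14*o^2 + 4.15*o + 6.18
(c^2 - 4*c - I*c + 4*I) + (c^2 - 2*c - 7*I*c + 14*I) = 2*c^2 - 6*c - 8*I*c + 18*I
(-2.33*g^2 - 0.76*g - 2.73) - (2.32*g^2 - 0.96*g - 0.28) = -4.65*g^2 + 0.2*g - 2.45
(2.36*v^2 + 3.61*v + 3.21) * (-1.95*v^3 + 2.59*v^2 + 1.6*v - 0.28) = -4.602*v^5 - 0.9271*v^4 + 6.8664*v^3 + 13.4291*v^2 + 4.1252*v - 0.8988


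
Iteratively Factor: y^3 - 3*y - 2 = (y + 1)*(y^2 - y - 2) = (y - 2)*(y + 1)*(y + 1)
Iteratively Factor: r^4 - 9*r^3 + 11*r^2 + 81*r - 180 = (r - 5)*(r^3 - 4*r^2 - 9*r + 36) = (r - 5)*(r + 3)*(r^2 - 7*r + 12) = (r - 5)*(r - 4)*(r + 3)*(r - 3)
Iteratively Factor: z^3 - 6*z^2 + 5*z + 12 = (z + 1)*(z^2 - 7*z + 12) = (z - 3)*(z + 1)*(z - 4)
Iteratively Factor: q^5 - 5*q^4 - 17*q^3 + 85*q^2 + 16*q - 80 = (q - 5)*(q^4 - 17*q^2 + 16) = (q - 5)*(q + 1)*(q^3 - q^2 - 16*q + 16) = (q - 5)*(q + 1)*(q + 4)*(q^2 - 5*q + 4) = (q - 5)*(q - 4)*(q + 1)*(q + 4)*(q - 1)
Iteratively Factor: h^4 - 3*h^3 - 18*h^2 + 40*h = (h - 5)*(h^3 + 2*h^2 - 8*h) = (h - 5)*(h - 2)*(h^2 + 4*h) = (h - 5)*(h - 2)*(h + 4)*(h)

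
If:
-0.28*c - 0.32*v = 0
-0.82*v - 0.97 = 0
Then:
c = 1.35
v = -1.18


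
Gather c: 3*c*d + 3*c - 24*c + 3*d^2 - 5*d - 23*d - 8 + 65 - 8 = c*(3*d - 21) + 3*d^2 - 28*d + 49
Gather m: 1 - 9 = -8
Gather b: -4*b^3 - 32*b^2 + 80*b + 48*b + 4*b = -4*b^3 - 32*b^2 + 132*b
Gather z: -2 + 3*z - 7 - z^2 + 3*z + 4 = -z^2 + 6*z - 5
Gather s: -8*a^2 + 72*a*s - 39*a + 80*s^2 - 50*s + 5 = -8*a^2 - 39*a + 80*s^2 + s*(72*a - 50) + 5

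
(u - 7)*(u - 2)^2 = u^3 - 11*u^2 + 32*u - 28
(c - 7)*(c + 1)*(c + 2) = c^3 - 4*c^2 - 19*c - 14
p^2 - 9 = (p - 3)*(p + 3)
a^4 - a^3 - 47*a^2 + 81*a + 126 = (a - 6)*(a - 3)*(a + 1)*(a + 7)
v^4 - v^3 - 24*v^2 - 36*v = v*(v - 6)*(v + 2)*(v + 3)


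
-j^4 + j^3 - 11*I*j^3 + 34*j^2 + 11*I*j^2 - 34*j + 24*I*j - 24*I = (j + 4*I)*(j + 6*I)*(-I*j + 1)*(-I*j + I)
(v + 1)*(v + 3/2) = v^2 + 5*v/2 + 3/2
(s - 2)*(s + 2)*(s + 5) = s^3 + 5*s^2 - 4*s - 20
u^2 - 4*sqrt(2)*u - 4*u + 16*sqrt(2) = (u - 4)*(u - 4*sqrt(2))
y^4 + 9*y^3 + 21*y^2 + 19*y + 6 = (y + 1)^3*(y + 6)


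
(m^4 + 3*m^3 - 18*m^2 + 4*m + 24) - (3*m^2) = m^4 + 3*m^3 - 21*m^2 + 4*m + 24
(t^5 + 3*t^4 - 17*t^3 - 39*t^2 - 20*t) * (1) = t^5 + 3*t^4 - 17*t^3 - 39*t^2 - 20*t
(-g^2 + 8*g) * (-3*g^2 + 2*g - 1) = 3*g^4 - 26*g^3 + 17*g^2 - 8*g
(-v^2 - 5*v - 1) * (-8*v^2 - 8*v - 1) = 8*v^4 + 48*v^3 + 49*v^2 + 13*v + 1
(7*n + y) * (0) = 0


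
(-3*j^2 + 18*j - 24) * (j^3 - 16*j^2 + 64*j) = -3*j^5 + 66*j^4 - 504*j^3 + 1536*j^2 - 1536*j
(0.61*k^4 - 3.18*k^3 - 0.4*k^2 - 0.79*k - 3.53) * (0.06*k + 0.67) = 0.0366*k^5 + 0.2179*k^4 - 2.1546*k^3 - 0.3154*k^2 - 0.7411*k - 2.3651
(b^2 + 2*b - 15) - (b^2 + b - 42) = b + 27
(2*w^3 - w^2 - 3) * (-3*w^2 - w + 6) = -6*w^5 + w^4 + 13*w^3 + 3*w^2 + 3*w - 18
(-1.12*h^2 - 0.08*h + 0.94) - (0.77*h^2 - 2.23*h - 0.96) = -1.89*h^2 + 2.15*h + 1.9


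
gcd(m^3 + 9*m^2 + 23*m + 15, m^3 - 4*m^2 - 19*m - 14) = m + 1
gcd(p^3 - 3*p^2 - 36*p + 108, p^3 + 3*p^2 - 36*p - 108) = p^2 - 36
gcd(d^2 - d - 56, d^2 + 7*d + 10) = 1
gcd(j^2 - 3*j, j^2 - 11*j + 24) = j - 3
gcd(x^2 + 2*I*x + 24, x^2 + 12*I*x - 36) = x + 6*I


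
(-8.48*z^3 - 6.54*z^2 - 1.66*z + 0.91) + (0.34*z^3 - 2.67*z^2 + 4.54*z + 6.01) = -8.14*z^3 - 9.21*z^2 + 2.88*z + 6.92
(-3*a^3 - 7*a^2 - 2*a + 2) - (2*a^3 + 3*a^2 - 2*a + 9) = -5*a^3 - 10*a^2 - 7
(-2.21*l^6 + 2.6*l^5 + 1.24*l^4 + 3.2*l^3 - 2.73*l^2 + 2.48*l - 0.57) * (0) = 0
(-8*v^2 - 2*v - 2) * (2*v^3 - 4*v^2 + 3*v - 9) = -16*v^5 + 28*v^4 - 20*v^3 + 74*v^2 + 12*v + 18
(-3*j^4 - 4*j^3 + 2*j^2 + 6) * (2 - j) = 3*j^5 - 2*j^4 - 10*j^3 + 4*j^2 - 6*j + 12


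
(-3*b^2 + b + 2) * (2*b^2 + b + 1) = -6*b^4 - b^3 + 2*b^2 + 3*b + 2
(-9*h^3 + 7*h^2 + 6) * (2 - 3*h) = 27*h^4 - 39*h^3 + 14*h^2 - 18*h + 12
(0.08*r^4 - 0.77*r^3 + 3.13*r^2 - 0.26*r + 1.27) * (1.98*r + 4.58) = 0.1584*r^5 - 1.1582*r^4 + 2.6708*r^3 + 13.8206*r^2 + 1.3238*r + 5.8166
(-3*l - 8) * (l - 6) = -3*l^2 + 10*l + 48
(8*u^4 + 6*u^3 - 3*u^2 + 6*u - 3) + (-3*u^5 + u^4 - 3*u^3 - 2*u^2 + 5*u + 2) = -3*u^5 + 9*u^4 + 3*u^3 - 5*u^2 + 11*u - 1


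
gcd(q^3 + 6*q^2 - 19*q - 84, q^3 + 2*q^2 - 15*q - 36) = q^2 - q - 12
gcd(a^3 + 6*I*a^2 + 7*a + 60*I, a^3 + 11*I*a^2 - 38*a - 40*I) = a^2 + 9*I*a - 20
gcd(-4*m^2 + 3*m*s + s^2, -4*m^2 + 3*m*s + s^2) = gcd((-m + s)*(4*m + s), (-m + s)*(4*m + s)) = -4*m^2 + 3*m*s + s^2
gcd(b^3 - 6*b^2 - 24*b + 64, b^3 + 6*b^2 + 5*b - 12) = b + 4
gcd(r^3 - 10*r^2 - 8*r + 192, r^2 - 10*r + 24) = r - 6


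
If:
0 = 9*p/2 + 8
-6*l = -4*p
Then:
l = -32/27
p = -16/9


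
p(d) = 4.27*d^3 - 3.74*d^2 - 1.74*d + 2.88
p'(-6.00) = 504.30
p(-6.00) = -1043.64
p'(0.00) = -1.74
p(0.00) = 2.88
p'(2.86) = 81.65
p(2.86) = 67.20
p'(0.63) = -1.37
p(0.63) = 1.37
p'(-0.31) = 1.81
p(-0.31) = 2.93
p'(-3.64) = 195.21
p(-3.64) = -246.28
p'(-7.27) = 729.69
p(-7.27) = -1822.85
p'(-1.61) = 43.51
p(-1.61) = -21.83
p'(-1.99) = 63.87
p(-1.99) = -42.12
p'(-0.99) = 18.22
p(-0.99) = -3.21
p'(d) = 12.81*d^2 - 7.48*d - 1.74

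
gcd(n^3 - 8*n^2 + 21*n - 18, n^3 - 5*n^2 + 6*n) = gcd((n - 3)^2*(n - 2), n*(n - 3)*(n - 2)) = n^2 - 5*n + 6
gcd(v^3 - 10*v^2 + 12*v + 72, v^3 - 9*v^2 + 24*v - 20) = 1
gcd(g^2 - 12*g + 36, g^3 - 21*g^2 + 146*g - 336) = g - 6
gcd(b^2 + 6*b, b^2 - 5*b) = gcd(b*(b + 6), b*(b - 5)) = b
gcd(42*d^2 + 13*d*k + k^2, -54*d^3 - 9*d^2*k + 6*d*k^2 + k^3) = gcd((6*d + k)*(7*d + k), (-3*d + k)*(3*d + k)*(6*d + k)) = 6*d + k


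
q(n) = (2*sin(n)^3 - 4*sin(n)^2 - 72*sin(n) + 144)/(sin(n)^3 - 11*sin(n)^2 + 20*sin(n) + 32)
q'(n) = (-3*sin(n)^2*cos(n) + 22*sin(n)*cos(n) - 20*cos(n))*(2*sin(n)^3 - 4*sin(n)^2 - 72*sin(n) + 144)/(sin(n)^3 - 11*sin(n)^2 + 20*sin(n) + 32)^2 + (6*sin(n)^2*cos(n) - 8*sin(n)*cos(n) - 72*cos(n))/(sin(n)^3 - 11*sin(n)^2 + 20*sin(n) + 32)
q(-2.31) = 17.97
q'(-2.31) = 46.36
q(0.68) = 2.41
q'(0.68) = -1.78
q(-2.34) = 16.66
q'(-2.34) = 41.16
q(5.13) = 54.44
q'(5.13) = -256.38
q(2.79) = 3.16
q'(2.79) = 2.85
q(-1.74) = 326.94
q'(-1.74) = 3853.37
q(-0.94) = 24.36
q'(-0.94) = -74.49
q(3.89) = 14.68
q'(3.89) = 33.72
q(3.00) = 3.87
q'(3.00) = 3.96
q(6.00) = 6.41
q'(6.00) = -8.97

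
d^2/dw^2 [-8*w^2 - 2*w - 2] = -16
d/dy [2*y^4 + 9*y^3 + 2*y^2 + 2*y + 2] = 8*y^3 + 27*y^2 + 4*y + 2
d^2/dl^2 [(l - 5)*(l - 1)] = 2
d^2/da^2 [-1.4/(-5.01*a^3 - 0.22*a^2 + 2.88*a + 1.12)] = (-(42.084*a + 0.616)*(5.01*a^3 + 0.22*a^2 - 2.88*a - 1.12) + 1.4*(15.03*a^2 + 0.44*a - 2.88)*(30.06*a^2 + 0.88*a - 5.76))/(5.01*a^3 + 0.22*a^2 - 2.88*a - 1.12)^3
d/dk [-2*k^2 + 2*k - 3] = 2 - 4*k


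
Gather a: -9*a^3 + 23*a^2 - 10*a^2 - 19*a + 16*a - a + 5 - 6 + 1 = -9*a^3 + 13*a^2 - 4*a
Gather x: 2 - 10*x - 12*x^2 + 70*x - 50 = -12*x^2 + 60*x - 48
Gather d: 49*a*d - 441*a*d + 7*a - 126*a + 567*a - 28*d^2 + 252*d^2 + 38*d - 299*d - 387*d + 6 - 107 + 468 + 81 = 448*a + 224*d^2 + d*(-392*a - 648) + 448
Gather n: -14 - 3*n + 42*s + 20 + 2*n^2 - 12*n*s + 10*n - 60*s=2*n^2 + n*(7 - 12*s) - 18*s + 6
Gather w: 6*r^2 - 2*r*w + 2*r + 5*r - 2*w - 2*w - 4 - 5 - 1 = 6*r^2 + 7*r + w*(-2*r - 4) - 10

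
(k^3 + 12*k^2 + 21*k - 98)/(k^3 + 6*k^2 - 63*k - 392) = (k - 2)/(k - 8)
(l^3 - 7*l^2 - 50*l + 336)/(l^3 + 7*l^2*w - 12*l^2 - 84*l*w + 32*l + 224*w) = (l^2 + l - 42)/(l^2 + 7*l*w - 4*l - 28*w)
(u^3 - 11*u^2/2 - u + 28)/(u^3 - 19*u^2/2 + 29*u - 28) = (u + 2)/(u - 2)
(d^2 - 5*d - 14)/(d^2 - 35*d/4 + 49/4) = 4*(d + 2)/(4*d - 7)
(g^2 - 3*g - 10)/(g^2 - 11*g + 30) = (g + 2)/(g - 6)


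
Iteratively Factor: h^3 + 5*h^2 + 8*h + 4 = (h + 1)*(h^2 + 4*h + 4) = (h + 1)*(h + 2)*(h + 2)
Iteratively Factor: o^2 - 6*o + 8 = (o - 2)*(o - 4)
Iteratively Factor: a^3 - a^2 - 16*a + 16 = (a + 4)*(a^2 - 5*a + 4) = (a - 1)*(a + 4)*(a - 4)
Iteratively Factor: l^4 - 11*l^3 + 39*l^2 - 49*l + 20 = (l - 5)*(l^3 - 6*l^2 + 9*l - 4) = (l - 5)*(l - 1)*(l^2 - 5*l + 4) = (l - 5)*(l - 1)^2*(l - 4)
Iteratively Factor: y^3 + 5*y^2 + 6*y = (y + 3)*(y^2 + 2*y) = y*(y + 3)*(y + 2)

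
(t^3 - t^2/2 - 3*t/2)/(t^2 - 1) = t*(2*t - 3)/(2*(t - 1))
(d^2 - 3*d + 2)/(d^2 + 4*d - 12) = (d - 1)/(d + 6)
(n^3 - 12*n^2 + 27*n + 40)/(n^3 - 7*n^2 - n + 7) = (n^2 - 13*n + 40)/(n^2 - 8*n + 7)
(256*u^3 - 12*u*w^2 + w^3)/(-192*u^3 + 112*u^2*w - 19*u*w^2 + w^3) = (-4*u - w)/(3*u - w)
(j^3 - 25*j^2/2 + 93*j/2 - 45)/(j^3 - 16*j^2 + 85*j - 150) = (j - 3/2)/(j - 5)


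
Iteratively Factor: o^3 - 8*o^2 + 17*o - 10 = (o - 2)*(o^2 - 6*o + 5) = (o - 2)*(o - 1)*(o - 5)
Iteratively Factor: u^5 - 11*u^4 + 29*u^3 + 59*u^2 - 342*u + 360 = (u - 2)*(u^4 - 9*u^3 + 11*u^2 + 81*u - 180) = (u - 2)*(u + 3)*(u^3 - 12*u^2 + 47*u - 60) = (u - 3)*(u - 2)*(u + 3)*(u^2 - 9*u + 20) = (u - 4)*(u - 3)*(u - 2)*(u + 3)*(u - 5)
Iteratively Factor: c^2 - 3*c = (c - 3)*(c)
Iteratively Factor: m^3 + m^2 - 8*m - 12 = (m + 2)*(m^2 - m - 6) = (m + 2)^2*(m - 3)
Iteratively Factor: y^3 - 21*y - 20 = (y + 1)*(y^2 - y - 20) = (y - 5)*(y + 1)*(y + 4)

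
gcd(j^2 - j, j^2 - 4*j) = j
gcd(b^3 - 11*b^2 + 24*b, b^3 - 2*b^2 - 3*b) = b^2 - 3*b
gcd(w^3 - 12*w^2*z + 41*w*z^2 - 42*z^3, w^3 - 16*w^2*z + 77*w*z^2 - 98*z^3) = w^2 - 9*w*z + 14*z^2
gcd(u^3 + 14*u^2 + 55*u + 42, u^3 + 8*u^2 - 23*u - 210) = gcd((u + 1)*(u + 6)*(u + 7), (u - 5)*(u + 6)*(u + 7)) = u^2 + 13*u + 42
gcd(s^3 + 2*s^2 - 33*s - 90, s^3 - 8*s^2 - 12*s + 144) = s - 6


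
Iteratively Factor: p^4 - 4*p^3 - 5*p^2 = (p - 5)*(p^3 + p^2) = p*(p - 5)*(p^2 + p) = p^2*(p - 5)*(p + 1)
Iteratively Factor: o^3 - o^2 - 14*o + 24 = (o + 4)*(o^2 - 5*o + 6) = (o - 2)*(o + 4)*(o - 3)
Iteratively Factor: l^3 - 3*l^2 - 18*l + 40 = (l - 2)*(l^2 - l - 20) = (l - 5)*(l - 2)*(l + 4)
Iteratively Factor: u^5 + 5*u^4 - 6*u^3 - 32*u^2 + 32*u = (u + 4)*(u^4 + u^3 - 10*u^2 + 8*u) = (u - 2)*(u + 4)*(u^3 + 3*u^2 - 4*u) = u*(u - 2)*(u + 4)*(u^2 + 3*u - 4) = u*(u - 2)*(u + 4)^2*(u - 1)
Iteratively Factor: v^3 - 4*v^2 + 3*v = (v - 1)*(v^2 - 3*v) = v*(v - 1)*(v - 3)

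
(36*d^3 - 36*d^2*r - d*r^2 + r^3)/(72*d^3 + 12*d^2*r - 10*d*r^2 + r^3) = (-6*d^2 + 5*d*r + r^2)/(-12*d^2 - 4*d*r + r^2)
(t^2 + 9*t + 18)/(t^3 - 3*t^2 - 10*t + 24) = (t + 6)/(t^2 - 6*t + 8)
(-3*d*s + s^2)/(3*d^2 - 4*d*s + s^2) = s/(-d + s)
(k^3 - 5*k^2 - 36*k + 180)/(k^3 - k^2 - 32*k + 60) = (k - 6)/(k - 2)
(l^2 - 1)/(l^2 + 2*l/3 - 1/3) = 3*(l - 1)/(3*l - 1)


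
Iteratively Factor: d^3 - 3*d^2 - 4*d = (d - 4)*(d^2 + d) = (d - 4)*(d + 1)*(d)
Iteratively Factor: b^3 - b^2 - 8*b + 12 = (b - 2)*(b^2 + b - 6) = (b - 2)*(b + 3)*(b - 2)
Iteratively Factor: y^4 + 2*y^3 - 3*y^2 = (y - 1)*(y^3 + 3*y^2) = y*(y - 1)*(y^2 + 3*y) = y^2*(y - 1)*(y + 3)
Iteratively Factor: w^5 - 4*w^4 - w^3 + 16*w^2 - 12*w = (w)*(w^4 - 4*w^3 - w^2 + 16*w - 12) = w*(w - 1)*(w^3 - 3*w^2 - 4*w + 12) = w*(w - 3)*(w - 1)*(w^2 - 4) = w*(w - 3)*(w - 2)*(w - 1)*(w + 2)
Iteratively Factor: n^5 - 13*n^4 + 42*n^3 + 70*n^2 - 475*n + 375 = (n - 5)*(n^4 - 8*n^3 + 2*n^2 + 80*n - 75) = (n - 5)*(n + 3)*(n^3 - 11*n^2 + 35*n - 25) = (n - 5)^2*(n + 3)*(n^2 - 6*n + 5) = (n - 5)^3*(n + 3)*(n - 1)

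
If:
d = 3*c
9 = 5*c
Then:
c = 9/5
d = 27/5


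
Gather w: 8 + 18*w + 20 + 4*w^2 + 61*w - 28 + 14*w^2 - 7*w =18*w^2 + 72*w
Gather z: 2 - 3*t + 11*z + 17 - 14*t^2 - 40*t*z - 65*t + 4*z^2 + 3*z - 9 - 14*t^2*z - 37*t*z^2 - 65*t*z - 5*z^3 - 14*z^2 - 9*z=-14*t^2 - 68*t - 5*z^3 + z^2*(-37*t - 10) + z*(-14*t^2 - 105*t + 5) + 10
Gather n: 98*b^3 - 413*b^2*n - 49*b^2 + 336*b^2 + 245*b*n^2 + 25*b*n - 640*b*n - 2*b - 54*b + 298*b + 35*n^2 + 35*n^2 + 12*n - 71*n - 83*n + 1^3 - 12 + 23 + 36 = 98*b^3 + 287*b^2 + 242*b + n^2*(245*b + 70) + n*(-413*b^2 - 615*b - 142) + 48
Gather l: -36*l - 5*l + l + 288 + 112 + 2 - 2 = 400 - 40*l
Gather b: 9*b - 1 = 9*b - 1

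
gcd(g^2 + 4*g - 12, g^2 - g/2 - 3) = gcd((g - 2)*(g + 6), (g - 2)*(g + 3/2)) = g - 2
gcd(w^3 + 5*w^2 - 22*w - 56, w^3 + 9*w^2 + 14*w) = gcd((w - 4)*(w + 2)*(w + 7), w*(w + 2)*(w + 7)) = w^2 + 9*w + 14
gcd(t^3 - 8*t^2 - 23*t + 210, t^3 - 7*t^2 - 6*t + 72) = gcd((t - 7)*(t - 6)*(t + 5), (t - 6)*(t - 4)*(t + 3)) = t - 6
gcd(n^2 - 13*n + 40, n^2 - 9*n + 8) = n - 8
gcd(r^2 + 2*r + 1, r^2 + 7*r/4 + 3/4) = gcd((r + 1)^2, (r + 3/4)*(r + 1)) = r + 1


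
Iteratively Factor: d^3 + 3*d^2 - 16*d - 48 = (d + 4)*(d^2 - d - 12) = (d + 3)*(d + 4)*(d - 4)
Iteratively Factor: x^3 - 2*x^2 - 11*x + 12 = (x - 4)*(x^2 + 2*x - 3) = (x - 4)*(x + 3)*(x - 1)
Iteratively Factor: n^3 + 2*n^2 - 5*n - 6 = (n + 3)*(n^2 - n - 2) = (n + 1)*(n + 3)*(n - 2)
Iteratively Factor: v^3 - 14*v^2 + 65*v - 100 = (v - 5)*(v^2 - 9*v + 20) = (v - 5)^2*(v - 4)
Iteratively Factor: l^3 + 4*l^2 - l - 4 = (l + 4)*(l^2 - 1) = (l + 1)*(l + 4)*(l - 1)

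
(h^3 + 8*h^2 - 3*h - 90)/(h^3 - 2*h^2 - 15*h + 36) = (h^2 + 11*h + 30)/(h^2 + h - 12)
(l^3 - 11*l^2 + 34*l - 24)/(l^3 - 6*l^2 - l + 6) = (l - 4)/(l + 1)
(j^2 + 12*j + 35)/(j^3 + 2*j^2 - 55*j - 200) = (j + 7)/(j^2 - 3*j - 40)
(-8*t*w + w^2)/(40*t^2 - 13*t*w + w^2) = -w/(5*t - w)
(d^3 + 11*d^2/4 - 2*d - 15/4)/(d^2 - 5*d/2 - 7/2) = (4*d^2 + 7*d - 15)/(2*(2*d - 7))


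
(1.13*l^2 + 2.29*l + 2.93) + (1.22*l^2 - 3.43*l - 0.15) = 2.35*l^2 - 1.14*l + 2.78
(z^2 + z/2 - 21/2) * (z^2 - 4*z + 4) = z^4 - 7*z^3/2 - 17*z^2/2 + 44*z - 42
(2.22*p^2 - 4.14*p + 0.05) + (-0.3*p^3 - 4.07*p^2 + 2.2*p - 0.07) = -0.3*p^3 - 1.85*p^2 - 1.94*p - 0.02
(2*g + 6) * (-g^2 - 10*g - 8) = -2*g^3 - 26*g^2 - 76*g - 48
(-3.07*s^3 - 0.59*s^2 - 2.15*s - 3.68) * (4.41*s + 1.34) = -13.5387*s^4 - 6.7157*s^3 - 10.2721*s^2 - 19.1098*s - 4.9312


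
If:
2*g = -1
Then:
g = -1/2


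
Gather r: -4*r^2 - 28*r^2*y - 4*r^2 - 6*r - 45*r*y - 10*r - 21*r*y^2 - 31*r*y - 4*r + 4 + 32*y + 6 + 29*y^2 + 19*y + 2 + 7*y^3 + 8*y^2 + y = r^2*(-28*y - 8) + r*(-21*y^2 - 76*y - 20) + 7*y^3 + 37*y^2 + 52*y + 12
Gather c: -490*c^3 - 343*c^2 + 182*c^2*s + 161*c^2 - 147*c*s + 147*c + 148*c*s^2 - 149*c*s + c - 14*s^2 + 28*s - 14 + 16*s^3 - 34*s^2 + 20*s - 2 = -490*c^3 + c^2*(182*s - 182) + c*(148*s^2 - 296*s + 148) + 16*s^3 - 48*s^2 + 48*s - 16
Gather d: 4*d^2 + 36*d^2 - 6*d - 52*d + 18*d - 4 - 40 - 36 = 40*d^2 - 40*d - 80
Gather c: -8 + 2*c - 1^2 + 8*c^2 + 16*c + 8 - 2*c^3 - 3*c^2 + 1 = -2*c^3 + 5*c^2 + 18*c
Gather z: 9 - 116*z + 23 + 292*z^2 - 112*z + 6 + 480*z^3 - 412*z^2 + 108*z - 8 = 480*z^3 - 120*z^2 - 120*z + 30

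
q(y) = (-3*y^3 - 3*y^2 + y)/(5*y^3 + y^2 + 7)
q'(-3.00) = 0.06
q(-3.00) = -0.43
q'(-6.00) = 0.01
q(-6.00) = -0.51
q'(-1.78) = 0.17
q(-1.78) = -0.31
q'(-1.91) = 0.14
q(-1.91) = -0.33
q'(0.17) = -0.04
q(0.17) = 0.01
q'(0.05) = 0.10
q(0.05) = 0.01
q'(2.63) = -0.01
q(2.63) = -0.69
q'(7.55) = 0.01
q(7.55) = -0.66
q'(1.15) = -0.47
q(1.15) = -0.46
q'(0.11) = 0.03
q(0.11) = 0.01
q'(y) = (-15*y^2 - 2*y)*(-3*y^3 - 3*y^2 + y)/(5*y^3 + y^2 + 7)^2 + (-9*y^2 - 6*y + 1)/(5*y^3 + y^2 + 7) = (12*y^4 - 10*y^3 - 64*y^2 - 42*y + 7)/(25*y^6 + 10*y^5 + y^4 + 70*y^3 + 14*y^2 + 49)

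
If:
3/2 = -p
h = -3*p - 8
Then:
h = -7/2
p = -3/2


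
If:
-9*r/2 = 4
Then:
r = -8/9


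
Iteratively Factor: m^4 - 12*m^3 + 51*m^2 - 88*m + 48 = (m - 4)*(m^3 - 8*m^2 + 19*m - 12) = (m - 4)*(m - 3)*(m^2 - 5*m + 4) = (m - 4)^2*(m - 3)*(m - 1)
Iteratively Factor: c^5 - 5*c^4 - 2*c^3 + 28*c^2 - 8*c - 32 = (c - 2)*(c^4 - 3*c^3 - 8*c^2 + 12*c + 16) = (c - 2)^2*(c^3 - c^2 - 10*c - 8) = (c - 4)*(c - 2)^2*(c^2 + 3*c + 2) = (c - 4)*(c - 2)^2*(c + 2)*(c + 1)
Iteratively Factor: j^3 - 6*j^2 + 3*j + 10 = (j - 2)*(j^2 - 4*j - 5) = (j - 5)*(j - 2)*(j + 1)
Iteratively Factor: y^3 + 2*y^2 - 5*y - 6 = (y + 1)*(y^2 + y - 6) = (y + 1)*(y + 3)*(y - 2)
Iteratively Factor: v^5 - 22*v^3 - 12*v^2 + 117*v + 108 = (v + 1)*(v^4 - v^3 - 21*v^2 + 9*v + 108) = (v + 1)*(v + 3)*(v^3 - 4*v^2 - 9*v + 36) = (v - 4)*(v + 1)*(v + 3)*(v^2 - 9) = (v - 4)*(v - 3)*(v + 1)*(v + 3)*(v + 3)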